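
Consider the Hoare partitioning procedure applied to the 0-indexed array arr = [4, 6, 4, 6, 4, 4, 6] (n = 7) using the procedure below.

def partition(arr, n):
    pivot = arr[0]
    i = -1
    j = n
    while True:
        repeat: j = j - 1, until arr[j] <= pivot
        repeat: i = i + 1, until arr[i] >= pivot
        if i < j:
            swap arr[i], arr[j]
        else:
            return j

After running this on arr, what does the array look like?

[4, 4, 4, 6, 6, 4, 6]

pivot=4
j stops at 5 (4), i stops at 0 (4); swap ⇒ [4, 6, 4, 6, 4, 4, 6]
j stops at 4 (4), i stops at 1 (6); swap ⇒ [4, 4, 4, 6, 6, 4, 6]
j stops at 2, i stops at 2; i≥j ⇒ return 2. arr=[4, 4, 4, 6, 6, 4, 6]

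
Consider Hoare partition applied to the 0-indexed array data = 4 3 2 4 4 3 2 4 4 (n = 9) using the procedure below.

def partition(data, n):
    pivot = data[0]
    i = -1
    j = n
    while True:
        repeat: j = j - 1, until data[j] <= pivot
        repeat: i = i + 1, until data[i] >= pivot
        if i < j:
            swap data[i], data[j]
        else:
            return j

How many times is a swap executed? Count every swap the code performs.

3

pivot = data[0] = 4; i = -1, j = 9
j→8 (data[8]=4≤4), i→0 (data[0]=4≥4); i<j, swap → 4 3 2 4 4 3 2 4 4
j→7 (data[7]=4≤4), i→3 (data[3]=4≥4); i<j, swap → 4 3 2 4 4 3 2 4 4
j→6 (data[6]=2≤4), i→4 (data[4]=4≥4); i<j, swap → 4 3 2 4 2 3 4 4 4
j→5, i→6; i≥j, return j=5. data = 4 3 2 4 2 3 4 4 4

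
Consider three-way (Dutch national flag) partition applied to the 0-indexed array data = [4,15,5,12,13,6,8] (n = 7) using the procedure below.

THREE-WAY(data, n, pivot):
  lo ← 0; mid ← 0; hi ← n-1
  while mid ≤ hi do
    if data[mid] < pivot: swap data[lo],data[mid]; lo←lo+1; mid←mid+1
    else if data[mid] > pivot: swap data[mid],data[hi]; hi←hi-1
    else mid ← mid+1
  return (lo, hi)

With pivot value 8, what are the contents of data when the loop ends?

pivot = 8; lo=0, mid=0, hi=6
data[mid]=4<8: swap data[0],data[0]; lo=1,mid=1 → [4,15,5,12,13,6,8]
data[mid]=15>8: swap data[1],data[6]; hi=5 → [4,8,5,12,13,6,15]
data[mid]=8=8: mid=2
data[mid]=5<8: swap data[1],data[2]; lo=2,mid=3 → [4,5,8,12,13,6,15]
data[mid]=12>8: swap data[3],data[5]; hi=4 → [4,5,8,6,13,12,15]
data[mid]=6<8: swap data[2],data[3]; lo=3,mid=4 → [4,5,6,8,13,12,15]
data[mid]=13>8: swap data[4],data[4]; hi=3 → [4,5,6,8,13,12,15]
end: lo=3, hi=3; data = [4,5,6,8,13,12,15]

[4,5,6,8,13,12,15]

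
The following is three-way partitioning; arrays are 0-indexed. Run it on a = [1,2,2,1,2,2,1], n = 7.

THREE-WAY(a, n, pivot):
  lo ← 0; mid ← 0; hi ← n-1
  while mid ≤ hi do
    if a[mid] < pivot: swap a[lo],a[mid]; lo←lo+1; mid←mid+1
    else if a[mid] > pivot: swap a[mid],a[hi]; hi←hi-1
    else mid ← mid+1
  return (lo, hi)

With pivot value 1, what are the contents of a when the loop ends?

[1,1,1,2,2,2,2]

pivot = 1; lo=0, mid=0, hi=6
a[mid]=1=1: mid=1
a[mid]=2>1: swap a[1],a[6]; hi=5 → [1,1,2,1,2,2,2]
a[mid]=1=1: mid=2
a[mid]=2>1: swap a[2],a[5]; hi=4 → [1,1,2,1,2,2,2]
a[mid]=2>1: swap a[2],a[4]; hi=3 → [1,1,2,1,2,2,2]
a[mid]=2>1: swap a[2],a[3]; hi=2 → [1,1,1,2,2,2,2]
a[mid]=1=1: mid=3
end: lo=0, hi=2; a = [1,1,1,2,2,2,2]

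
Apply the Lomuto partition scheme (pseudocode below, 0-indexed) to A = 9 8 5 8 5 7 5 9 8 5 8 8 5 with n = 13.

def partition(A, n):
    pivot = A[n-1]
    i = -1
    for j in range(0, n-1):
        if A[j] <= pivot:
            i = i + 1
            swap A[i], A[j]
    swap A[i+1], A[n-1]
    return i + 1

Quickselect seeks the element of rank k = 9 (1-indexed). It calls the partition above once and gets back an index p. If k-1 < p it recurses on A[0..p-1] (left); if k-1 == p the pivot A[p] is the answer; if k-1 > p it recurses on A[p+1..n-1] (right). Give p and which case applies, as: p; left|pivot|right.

4; right

pivot=5, i=-1
j=0: 9>5, skip
j=1: 8>5, skip
j=2: 5≤5, i=0, swap(0,2) ⇒ 5 8 9 8 5 7 5 9 8 5 8 8 5
j=3: 8>5, skip
j=4: 5≤5, i=1, swap(1,4) ⇒ 5 5 9 8 8 7 5 9 8 5 8 8 5
j=5: 7>5, skip
j=6: 5≤5, i=2, swap(2,6) ⇒ 5 5 5 8 8 7 9 9 8 5 8 8 5
j=7: 9>5, skip
j=8: 8>5, skip
j=9: 5≤5, i=3, swap(3,9) ⇒ 5 5 5 5 8 7 9 9 8 8 8 8 5
j=10: 8>5, skip
j=11: 8>5, skip
swap(4,12) ⇒ 5 5 5 5 5 7 9 9 8 8 8 8 8; return 4
p = 4; k-1 = 8 > 4 ⇒ right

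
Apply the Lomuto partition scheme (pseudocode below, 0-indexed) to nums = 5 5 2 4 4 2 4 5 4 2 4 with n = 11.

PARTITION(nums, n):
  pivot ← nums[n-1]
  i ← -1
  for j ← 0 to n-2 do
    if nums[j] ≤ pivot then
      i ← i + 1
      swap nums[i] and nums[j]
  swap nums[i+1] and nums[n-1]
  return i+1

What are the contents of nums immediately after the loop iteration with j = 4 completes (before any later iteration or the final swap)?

2 4 4 5 5 2 4 5 4 2 4

pivot=4, i=-1
j=0: 5>4, skip
j=1: 5>4, skip
j=2: 2≤4, i=0, swap(0,2) ⇒ 2 5 5 4 4 2 4 5 4 2 4
j=3: 4≤4, i=1, swap(1,3) ⇒ 2 4 5 5 4 2 4 5 4 2 4
j=4: 4≤4, i=2, swap(2,4) ⇒ 2 4 4 5 5 2 4 5 4 2 4
(after j=4) nums = 2 4 4 5 5 2 4 5 4 2 4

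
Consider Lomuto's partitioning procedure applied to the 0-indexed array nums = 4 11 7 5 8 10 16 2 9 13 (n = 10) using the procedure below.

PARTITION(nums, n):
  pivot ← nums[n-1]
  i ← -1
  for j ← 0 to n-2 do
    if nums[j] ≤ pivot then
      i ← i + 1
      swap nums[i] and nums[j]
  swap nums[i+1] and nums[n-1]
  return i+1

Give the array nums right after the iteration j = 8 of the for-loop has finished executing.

pivot = nums[9] = 13; i = -1
j=0: nums[0]=4 ≤ 13 → i=0, swap nums[0],nums[0] (no change) → 4 11 7 5 8 10 16 2 9 13
j=1: nums[1]=11 ≤ 13 → i=1, swap nums[1],nums[1] (no change) → 4 11 7 5 8 10 16 2 9 13
j=2: nums[2]=7 ≤ 13 → i=2, swap nums[2],nums[2] (no change) → 4 11 7 5 8 10 16 2 9 13
j=3: nums[3]=5 ≤ 13 → i=3, swap nums[3],nums[3] (no change) → 4 11 7 5 8 10 16 2 9 13
j=4: nums[4]=8 ≤ 13 → i=4, swap nums[4],nums[4] (no change) → 4 11 7 5 8 10 16 2 9 13
j=5: nums[5]=10 ≤ 13 → i=5, swap nums[5],nums[5] (no change) → 4 11 7 5 8 10 16 2 9 13
j=6: nums[6]=16 > 13 → no swap
j=7: nums[7]=2 ≤ 13 → i=6, swap nums[6],nums[7] → 4 11 7 5 8 10 2 16 9 13
j=8: nums[8]=9 ≤ 13 → i=7, swap nums[7],nums[8] → 4 11 7 5 8 10 2 9 16 13
(after j=8) nums = 4 11 7 5 8 10 2 9 16 13

4 11 7 5 8 10 2 9 16 13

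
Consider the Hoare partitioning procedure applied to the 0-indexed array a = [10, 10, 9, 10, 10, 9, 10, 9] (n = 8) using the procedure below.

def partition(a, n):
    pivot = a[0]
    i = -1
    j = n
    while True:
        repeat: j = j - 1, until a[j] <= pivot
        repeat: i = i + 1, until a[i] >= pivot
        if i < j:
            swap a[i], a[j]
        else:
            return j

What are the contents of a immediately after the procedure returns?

pivot = a[0] = 10; i = -1, j = 8
j→7 (a[7]=9≤10), i→0 (a[0]=10≥10); i<j, swap → [9, 10, 9, 10, 10, 9, 10, 10]
j→6 (a[6]=10≤10), i→1 (a[1]=10≥10); i<j, swap → [9, 10, 9, 10, 10, 9, 10, 10]
j→5 (a[5]=9≤10), i→3 (a[3]=10≥10); i<j, swap → [9, 10, 9, 9, 10, 10, 10, 10]
j→4, i→4; i≥j, return j=4. a = [9, 10, 9, 9, 10, 10, 10, 10]

[9, 10, 9, 9, 10, 10, 10, 10]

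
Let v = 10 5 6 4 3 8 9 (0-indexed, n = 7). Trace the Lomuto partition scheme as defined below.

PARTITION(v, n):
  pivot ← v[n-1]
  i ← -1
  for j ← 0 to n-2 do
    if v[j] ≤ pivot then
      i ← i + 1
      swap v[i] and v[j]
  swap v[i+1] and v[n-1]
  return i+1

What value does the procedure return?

pivot=9, i=-1
j=0: 10>9, skip
j=1: 5≤9, i=0, swap(0,1) ⇒ 5 10 6 4 3 8 9
j=2: 6≤9, i=1, swap(1,2) ⇒ 5 6 10 4 3 8 9
j=3: 4≤9, i=2, swap(2,3) ⇒ 5 6 4 10 3 8 9
j=4: 3≤9, i=3, swap(3,4) ⇒ 5 6 4 3 10 8 9
j=5: 8≤9, i=4, swap(4,5) ⇒ 5 6 4 3 8 10 9
swap(5,6) ⇒ 5 6 4 3 8 9 10; return 5

5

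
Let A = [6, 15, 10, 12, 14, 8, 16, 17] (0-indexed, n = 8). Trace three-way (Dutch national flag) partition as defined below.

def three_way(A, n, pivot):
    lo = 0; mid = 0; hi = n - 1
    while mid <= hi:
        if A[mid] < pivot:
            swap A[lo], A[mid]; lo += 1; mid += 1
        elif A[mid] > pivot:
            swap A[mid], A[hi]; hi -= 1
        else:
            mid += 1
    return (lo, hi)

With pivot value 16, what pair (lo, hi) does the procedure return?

pivot = 16; lo=0, mid=0, hi=7
A[mid]=6<16: swap A[0],A[0]; lo=1,mid=1 → [6, 15, 10, 12, 14, 8, 16, 17]
A[mid]=15<16: swap A[1],A[1]; lo=2,mid=2 → [6, 15, 10, 12, 14, 8, 16, 17]
A[mid]=10<16: swap A[2],A[2]; lo=3,mid=3 → [6, 15, 10, 12, 14, 8, 16, 17]
A[mid]=12<16: swap A[3],A[3]; lo=4,mid=4 → [6, 15, 10, 12, 14, 8, 16, 17]
A[mid]=14<16: swap A[4],A[4]; lo=5,mid=5 → [6, 15, 10, 12, 14, 8, 16, 17]
A[mid]=8<16: swap A[5],A[5]; lo=6,mid=6 → [6, 15, 10, 12, 14, 8, 16, 17]
A[mid]=16=16: mid=7
A[mid]=17>16: swap A[7],A[7]; hi=6 → [6, 15, 10, 12, 14, 8, 16, 17]
end: lo=6, hi=6; A = [6, 15, 10, 12, 14, 8, 16, 17]

(6, 6)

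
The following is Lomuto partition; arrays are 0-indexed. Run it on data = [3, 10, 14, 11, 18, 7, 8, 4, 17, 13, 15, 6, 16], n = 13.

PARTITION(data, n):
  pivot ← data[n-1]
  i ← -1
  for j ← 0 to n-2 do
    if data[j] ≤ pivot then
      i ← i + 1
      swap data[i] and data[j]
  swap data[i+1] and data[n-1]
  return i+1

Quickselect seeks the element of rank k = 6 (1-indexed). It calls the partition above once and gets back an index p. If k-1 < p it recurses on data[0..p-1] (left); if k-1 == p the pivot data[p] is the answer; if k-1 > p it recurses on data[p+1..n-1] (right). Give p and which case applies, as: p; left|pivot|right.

10; left

pivot=16, i=-1
j=0: 3≤16, i=0, swap(0,0) ⇒ [3, 10, 14, 11, 18, 7, 8, 4, 17, 13, 15, 6, 16]
j=1: 10≤16, i=1, swap(1,1) ⇒ [3, 10, 14, 11, 18, 7, 8, 4, 17, 13, 15, 6, 16]
j=2: 14≤16, i=2, swap(2,2) ⇒ [3, 10, 14, 11, 18, 7, 8, 4, 17, 13, 15, 6, 16]
j=3: 11≤16, i=3, swap(3,3) ⇒ [3, 10, 14, 11, 18, 7, 8, 4, 17, 13, 15, 6, 16]
j=4: 18>16, skip
j=5: 7≤16, i=4, swap(4,5) ⇒ [3, 10, 14, 11, 7, 18, 8, 4, 17, 13, 15, 6, 16]
j=6: 8≤16, i=5, swap(5,6) ⇒ [3, 10, 14, 11, 7, 8, 18, 4, 17, 13, 15, 6, 16]
j=7: 4≤16, i=6, swap(6,7) ⇒ [3, 10, 14, 11, 7, 8, 4, 18, 17, 13, 15, 6, 16]
j=8: 17>16, skip
j=9: 13≤16, i=7, swap(7,9) ⇒ [3, 10, 14, 11, 7, 8, 4, 13, 17, 18, 15, 6, 16]
j=10: 15≤16, i=8, swap(8,10) ⇒ [3, 10, 14, 11, 7, 8, 4, 13, 15, 18, 17, 6, 16]
j=11: 6≤16, i=9, swap(9,11) ⇒ [3, 10, 14, 11, 7, 8, 4, 13, 15, 6, 17, 18, 16]
swap(10,12) ⇒ [3, 10, 14, 11, 7, 8, 4, 13, 15, 6, 16, 18, 17]; return 10
p = 10; k-1 = 5 < 10 ⇒ left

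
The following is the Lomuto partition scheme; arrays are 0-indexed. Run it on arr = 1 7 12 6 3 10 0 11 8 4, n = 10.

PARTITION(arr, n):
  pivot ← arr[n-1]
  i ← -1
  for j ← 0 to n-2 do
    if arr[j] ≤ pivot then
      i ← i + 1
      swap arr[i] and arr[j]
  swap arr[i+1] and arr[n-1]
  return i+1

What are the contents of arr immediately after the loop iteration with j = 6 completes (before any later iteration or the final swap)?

pivot=4, i=-1
j=0: 1≤4, i=0, swap(0,0) ⇒ 1 7 12 6 3 10 0 11 8 4
j=1: 7>4, skip
j=2: 12>4, skip
j=3: 6>4, skip
j=4: 3≤4, i=1, swap(1,4) ⇒ 1 3 12 6 7 10 0 11 8 4
j=5: 10>4, skip
j=6: 0≤4, i=2, swap(2,6) ⇒ 1 3 0 6 7 10 12 11 8 4
(after j=6) arr = 1 3 0 6 7 10 12 11 8 4

1 3 0 6 7 10 12 11 8 4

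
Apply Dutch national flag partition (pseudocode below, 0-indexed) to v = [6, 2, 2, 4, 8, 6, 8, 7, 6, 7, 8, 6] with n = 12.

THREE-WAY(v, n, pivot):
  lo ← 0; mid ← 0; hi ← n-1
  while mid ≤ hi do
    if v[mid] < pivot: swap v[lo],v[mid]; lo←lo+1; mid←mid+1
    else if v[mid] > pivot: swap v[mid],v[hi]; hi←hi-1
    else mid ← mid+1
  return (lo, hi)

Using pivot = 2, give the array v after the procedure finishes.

[2, 2, 4, 8, 6, 8, 7, 6, 7, 8, 6, 6]

pivot = 2; lo=0, mid=0, hi=11
v[mid]=6>2: swap v[0],v[11]; hi=10 → [6, 2, 2, 4, 8, 6, 8, 7, 6, 7, 8, 6]
v[mid]=6>2: swap v[0],v[10]; hi=9 → [8, 2, 2, 4, 8, 6, 8, 7, 6, 7, 6, 6]
v[mid]=8>2: swap v[0],v[9]; hi=8 → [7, 2, 2, 4, 8, 6, 8, 7, 6, 8, 6, 6]
v[mid]=7>2: swap v[0],v[8]; hi=7 → [6, 2, 2, 4, 8, 6, 8, 7, 7, 8, 6, 6]
v[mid]=6>2: swap v[0],v[7]; hi=6 → [7, 2, 2, 4, 8, 6, 8, 6, 7, 8, 6, 6]
v[mid]=7>2: swap v[0],v[6]; hi=5 → [8, 2, 2, 4, 8, 6, 7, 6, 7, 8, 6, 6]
v[mid]=8>2: swap v[0],v[5]; hi=4 → [6, 2, 2, 4, 8, 8, 7, 6, 7, 8, 6, 6]
v[mid]=6>2: swap v[0],v[4]; hi=3 → [8, 2, 2, 4, 6, 8, 7, 6, 7, 8, 6, 6]
v[mid]=8>2: swap v[0],v[3]; hi=2 → [4, 2, 2, 8, 6, 8, 7, 6, 7, 8, 6, 6]
v[mid]=4>2: swap v[0],v[2]; hi=1 → [2, 2, 4, 8, 6, 8, 7, 6, 7, 8, 6, 6]
v[mid]=2=2: mid=1
v[mid]=2=2: mid=2
end: lo=0, hi=1; v = [2, 2, 4, 8, 6, 8, 7, 6, 7, 8, 6, 6]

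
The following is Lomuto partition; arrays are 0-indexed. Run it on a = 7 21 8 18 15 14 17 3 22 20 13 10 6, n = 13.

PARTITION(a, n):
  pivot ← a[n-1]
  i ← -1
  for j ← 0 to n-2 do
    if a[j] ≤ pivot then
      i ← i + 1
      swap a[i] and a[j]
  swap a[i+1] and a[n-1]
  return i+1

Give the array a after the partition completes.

pivot = a[12] = 6; i = -1
j=0: a[0]=7 > 6 → no swap
j=1: a[1]=21 > 6 → no swap
j=2: a[2]=8 > 6 → no swap
j=3: a[3]=18 > 6 → no swap
j=4: a[4]=15 > 6 → no swap
j=5: a[5]=14 > 6 → no swap
j=6: a[6]=17 > 6 → no swap
j=7: a[7]=3 ≤ 6 → i=0, swap a[0],a[7] → 3 21 8 18 15 14 17 7 22 20 13 10 6
j=8: a[8]=22 > 6 → no swap
j=9: a[9]=20 > 6 → no swap
j=10: a[10]=13 > 6 → no swap
j=11: a[11]=10 > 6 → no swap
final swap a[1],a[12] → 3 6 8 18 15 14 17 7 22 20 13 10 21; return 1

3 6 8 18 15 14 17 7 22 20 13 10 21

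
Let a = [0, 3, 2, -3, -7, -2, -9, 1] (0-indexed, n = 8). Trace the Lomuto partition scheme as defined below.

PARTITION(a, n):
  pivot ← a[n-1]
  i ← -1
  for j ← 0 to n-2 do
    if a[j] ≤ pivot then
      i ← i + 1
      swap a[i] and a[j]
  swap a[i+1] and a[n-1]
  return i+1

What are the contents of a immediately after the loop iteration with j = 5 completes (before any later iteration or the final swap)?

[0, -3, -7, -2, 2, 3, -9, 1]

pivot = a[7] = 1; i = -1
j=0: a[0]=0 ≤ 1 → i=0, swap a[0],a[0] (no change) → [0, 3, 2, -3, -7, -2, -9, 1]
j=1: a[1]=3 > 1 → no swap
j=2: a[2]=2 > 1 → no swap
j=3: a[3]=-3 ≤ 1 → i=1, swap a[1],a[3] → [0, -3, 2, 3, -7, -2, -9, 1]
j=4: a[4]=-7 ≤ 1 → i=2, swap a[2],a[4] → [0, -3, -7, 3, 2, -2, -9, 1]
j=5: a[5]=-2 ≤ 1 → i=3, swap a[3],a[5] → [0, -3, -7, -2, 2, 3, -9, 1]
(after j=5) a = [0, -3, -7, -2, 2, 3, -9, 1]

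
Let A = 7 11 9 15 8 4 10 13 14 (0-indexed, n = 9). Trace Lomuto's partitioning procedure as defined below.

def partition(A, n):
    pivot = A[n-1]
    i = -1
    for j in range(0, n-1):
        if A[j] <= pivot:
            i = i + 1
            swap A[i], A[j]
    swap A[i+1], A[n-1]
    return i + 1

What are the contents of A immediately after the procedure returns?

pivot = A[8] = 14; i = -1
j=0: A[0]=7 ≤ 14 → i=0, swap A[0],A[0] (no change) → 7 11 9 15 8 4 10 13 14
j=1: A[1]=11 ≤ 14 → i=1, swap A[1],A[1] (no change) → 7 11 9 15 8 4 10 13 14
j=2: A[2]=9 ≤ 14 → i=2, swap A[2],A[2] (no change) → 7 11 9 15 8 4 10 13 14
j=3: A[3]=15 > 14 → no swap
j=4: A[4]=8 ≤ 14 → i=3, swap A[3],A[4] → 7 11 9 8 15 4 10 13 14
j=5: A[5]=4 ≤ 14 → i=4, swap A[4],A[5] → 7 11 9 8 4 15 10 13 14
j=6: A[6]=10 ≤ 14 → i=5, swap A[5],A[6] → 7 11 9 8 4 10 15 13 14
j=7: A[7]=13 ≤ 14 → i=6, swap A[6],A[7] → 7 11 9 8 4 10 13 15 14
final swap A[7],A[8] → 7 11 9 8 4 10 13 14 15; return 7

7 11 9 8 4 10 13 14 15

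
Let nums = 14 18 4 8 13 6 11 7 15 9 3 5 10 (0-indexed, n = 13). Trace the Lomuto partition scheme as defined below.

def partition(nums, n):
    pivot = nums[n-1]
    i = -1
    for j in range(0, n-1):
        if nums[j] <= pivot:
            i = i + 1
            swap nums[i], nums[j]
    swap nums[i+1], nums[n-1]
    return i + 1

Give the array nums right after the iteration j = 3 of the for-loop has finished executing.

4 8 14 18 13 6 11 7 15 9 3 5 10

pivot = nums[12] = 10; i = -1
j=0: nums[0]=14 > 10 → no swap
j=1: nums[1]=18 > 10 → no swap
j=2: nums[2]=4 ≤ 10 → i=0, swap nums[0],nums[2] → 4 18 14 8 13 6 11 7 15 9 3 5 10
j=3: nums[3]=8 ≤ 10 → i=1, swap nums[1],nums[3] → 4 8 14 18 13 6 11 7 15 9 3 5 10
(after j=3) nums = 4 8 14 18 13 6 11 7 15 9 3 5 10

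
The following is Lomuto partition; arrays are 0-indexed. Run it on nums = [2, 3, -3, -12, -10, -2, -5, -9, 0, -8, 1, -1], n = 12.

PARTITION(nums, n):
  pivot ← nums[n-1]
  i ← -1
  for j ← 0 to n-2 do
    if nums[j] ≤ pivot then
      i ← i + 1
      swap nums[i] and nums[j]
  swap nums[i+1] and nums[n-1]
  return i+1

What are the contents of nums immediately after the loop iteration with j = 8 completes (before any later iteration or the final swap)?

pivot = nums[11] = -1; i = -1
j=0: nums[0]=2 > -1 → no swap
j=1: nums[1]=3 > -1 → no swap
j=2: nums[2]=-3 ≤ -1 → i=0, swap nums[0],nums[2] → [-3, 3, 2, -12, -10, -2, -5, -9, 0, -8, 1, -1]
j=3: nums[3]=-12 ≤ -1 → i=1, swap nums[1],nums[3] → [-3, -12, 2, 3, -10, -2, -5, -9, 0, -8, 1, -1]
j=4: nums[4]=-10 ≤ -1 → i=2, swap nums[2],nums[4] → [-3, -12, -10, 3, 2, -2, -5, -9, 0, -8, 1, -1]
j=5: nums[5]=-2 ≤ -1 → i=3, swap nums[3],nums[5] → [-3, -12, -10, -2, 2, 3, -5, -9, 0, -8, 1, -1]
j=6: nums[6]=-5 ≤ -1 → i=4, swap nums[4],nums[6] → [-3, -12, -10, -2, -5, 3, 2, -9, 0, -8, 1, -1]
j=7: nums[7]=-9 ≤ -1 → i=5, swap nums[5],nums[7] → [-3, -12, -10, -2, -5, -9, 2, 3, 0, -8, 1, -1]
j=8: nums[8]=0 > -1 → no swap
(after j=8) nums = [-3, -12, -10, -2, -5, -9, 2, 3, 0, -8, 1, -1]

[-3, -12, -10, -2, -5, -9, 2, 3, 0, -8, 1, -1]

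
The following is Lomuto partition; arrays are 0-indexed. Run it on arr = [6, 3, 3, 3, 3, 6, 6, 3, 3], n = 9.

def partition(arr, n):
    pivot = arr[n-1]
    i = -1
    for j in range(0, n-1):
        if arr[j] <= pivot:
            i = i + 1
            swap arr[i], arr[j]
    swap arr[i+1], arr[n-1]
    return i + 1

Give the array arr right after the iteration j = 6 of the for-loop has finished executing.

[3, 3, 3, 3, 6, 6, 6, 3, 3]

pivot=3, i=-1
j=0: 6>3, skip
j=1: 3≤3, i=0, swap(0,1) ⇒ [3, 6, 3, 3, 3, 6, 6, 3, 3]
j=2: 3≤3, i=1, swap(1,2) ⇒ [3, 3, 6, 3, 3, 6, 6, 3, 3]
j=3: 3≤3, i=2, swap(2,3) ⇒ [3, 3, 3, 6, 3, 6, 6, 3, 3]
j=4: 3≤3, i=3, swap(3,4) ⇒ [3, 3, 3, 3, 6, 6, 6, 3, 3]
j=5: 6>3, skip
j=6: 6>3, skip
(after j=6) arr = [3, 3, 3, 3, 6, 6, 6, 3, 3]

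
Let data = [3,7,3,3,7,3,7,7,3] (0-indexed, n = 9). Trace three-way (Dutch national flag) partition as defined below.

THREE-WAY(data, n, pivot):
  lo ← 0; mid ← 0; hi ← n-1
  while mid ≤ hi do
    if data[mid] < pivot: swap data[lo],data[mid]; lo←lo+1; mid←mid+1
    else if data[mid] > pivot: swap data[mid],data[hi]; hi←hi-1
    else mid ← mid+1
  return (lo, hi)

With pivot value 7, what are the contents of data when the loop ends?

lo=0 mid=0 hi=8
3<7: swap(0,0), lo=1 mid=1 ⇒ [3,7,3,3,7,3,7,7,3]
7=7: mid=2
3<7: swap(1,2), lo=2 mid=3 ⇒ [3,3,7,3,7,3,7,7,3]
3<7: swap(2,3), lo=3 mid=4 ⇒ [3,3,3,7,7,3,7,7,3]
7=7: mid=5
3<7: swap(3,5), lo=4 mid=6 ⇒ [3,3,3,3,7,7,7,7,3]
7=7: mid=7
7=7: mid=8
3<7: swap(4,8), lo=5 mid=9 ⇒ [3,3,3,3,3,7,7,7,7]
done. lo=5 hi=8; data=[3,3,3,3,3,7,7,7,7]

[3,3,3,3,3,7,7,7,7]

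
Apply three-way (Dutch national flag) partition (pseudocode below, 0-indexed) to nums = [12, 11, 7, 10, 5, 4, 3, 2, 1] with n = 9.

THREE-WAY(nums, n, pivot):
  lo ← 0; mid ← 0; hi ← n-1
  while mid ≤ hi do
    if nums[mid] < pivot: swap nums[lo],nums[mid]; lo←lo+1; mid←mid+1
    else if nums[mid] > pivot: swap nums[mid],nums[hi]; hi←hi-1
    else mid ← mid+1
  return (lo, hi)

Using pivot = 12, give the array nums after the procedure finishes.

[11, 7, 10, 5, 4, 3, 2, 1, 12]

pivot = 12; lo=0, mid=0, hi=8
nums[mid]=12=12: mid=1
nums[mid]=11<12: swap nums[0],nums[1]; lo=1,mid=2 → [11, 12, 7, 10, 5, 4, 3, 2, 1]
nums[mid]=7<12: swap nums[1],nums[2]; lo=2,mid=3 → [11, 7, 12, 10, 5, 4, 3, 2, 1]
nums[mid]=10<12: swap nums[2],nums[3]; lo=3,mid=4 → [11, 7, 10, 12, 5, 4, 3, 2, 1]
nums[mid]=5<12: swap nums[3],nums[4]; lo=4,mid=5 → [11, 7, 10, 5, 12, 4, 3, 2, 1]
nums[mid]=4<12: swap nums[4],nums[5]; lo=5,mid=6 → [11, 7, 10, 5, 4, 12, 3, 2, 1]
nums[mid]=3<12: swap nums[5],nums[6]; lo=6,mid=7 → [11, 7, 10, 5, 4, 3, 12, 2, 1]
nums[mid]=2<12: swap nums[6],nums[7]; lo=7,mid=8 → [11, 7, 10, 5, 4, 3, 2, 12, 1]
nums[mid]=1<12: swap nums[7],nums[8]; lo=8,mid=9 → [11, 7, 10, 5, 4, 3, 2, 1, 12]
end: lo=8, hi=8; nums = [11, 7, 10, 5, 4, 3, 2, 1, 12]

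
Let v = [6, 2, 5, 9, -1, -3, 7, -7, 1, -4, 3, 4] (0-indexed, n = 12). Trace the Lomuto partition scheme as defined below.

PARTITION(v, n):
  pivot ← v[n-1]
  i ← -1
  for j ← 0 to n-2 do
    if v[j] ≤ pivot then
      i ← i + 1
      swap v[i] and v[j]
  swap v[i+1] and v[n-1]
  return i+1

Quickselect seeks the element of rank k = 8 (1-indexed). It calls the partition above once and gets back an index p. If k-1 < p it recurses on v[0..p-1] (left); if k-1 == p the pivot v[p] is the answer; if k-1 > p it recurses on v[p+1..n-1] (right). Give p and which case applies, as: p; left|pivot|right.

pivot = v[11] = 4; i = -1
j=0: v[0]=6 > 4 → no swap
j=1: v[1]=2 ≤ 4 → i=0, swap v[0],v[1] → [2, 6, 5, 9, -1, -3, 7, -7, 1, -4, 3, 4]
j=2: v[2]=5 > 4 → no swap
j=3: v[3]=9 > 4 → no swap
j=4: v[4]=-1 ≤ 4 → i=1, swap v[1],v[4] → [2, -1, 5, 9, 6, -3, 7, -7, 1, -4, 3, 4]
j=5: v[5]=-3 ≤ 4 → i=2, swap v[2],v[5] → [2, -1, -3, 9, 6, 5, 7, -7, 1, -4, 3, 4]
j=6: v[6]=7 > 4 → no swap
j=7: v[7]=-7 ≤ 4 → i=3, swap v[3],v[7] → [2, -1, -3, -7, 6, 5, 7, 9, 1, -4, 3, 4]
j=8: v[8]=1 ≤ 4 → i=4, swap v[4],v[8] → [2, -1, -3, -7, 1, 5, 7, 9, 6, -4, 3, 4]
j=9: v[9]=-4 ≤ 4 → i=5, swap v[5],v[9] → [2, -1, -3, -7, 1, -4, 7, 9, 6, 5, 3, 4]
j=10: v[10]=3 ≤ 4 → i=6, swap v[6],v[10] → [2, -1, -3, -7, 1, -4, 3, 9, 6, 5, 7, 4]
final swap v[7],v[11] → [2, -1, -3, -7, 1, -4, 3, 4, 6, 5, 7, 9]; return 7
p = 7; k-1 = 7 == 7 ⇒ pivot

7; pivot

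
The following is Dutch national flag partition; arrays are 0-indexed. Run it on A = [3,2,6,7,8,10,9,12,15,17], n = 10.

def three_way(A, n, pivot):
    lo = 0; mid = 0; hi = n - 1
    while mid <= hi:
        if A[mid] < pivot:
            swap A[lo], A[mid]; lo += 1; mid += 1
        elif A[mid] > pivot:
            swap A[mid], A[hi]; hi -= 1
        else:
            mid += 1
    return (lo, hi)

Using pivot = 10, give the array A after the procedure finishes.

[3,2,6,7,8,9,10,15,17,12]

pivot = 10; lo=0, mid=0, hi=9
A[mid]=3<10: swap A[0],A[0]; lo=1,mid=1 → [3,2,6,7,8,10,9,12,15,17]
A[mid]=2<10: swap A[1],A[1]; lo=2,mid=2 → [3,2,6,7,8,10,9,12,15,17]
A[mid]=6<10: swap A[2],A[2]; lo=3,mid=3 → [3,2,6,7,8,10,9,12,15,17]
A[mid]=7<10: swap A[3],A[3]; lo=4,mid=4 → [3,2,6,7,8,10,9,12,15,17]
A[mid]=8<10: swap A[4],A[4]; lo=5,mid=5 → [3,2,6,7,8,10,9,12,15,17]
A[mid]=10=10: mid=6
A[mid]=9<10: swap A[5],A[6]; lo=6,mid=7 → [3,2,6,7,8,9,10,12,15,17]
A[mid]=12>10: swap A[7],A[9]; hi=8 → [3,2,6,7,8,9,10,17,15,12]
A[mid]=17>10: swap A[7],A[8]; hi=7 → [3,2,6,7,8,9,10,15,17,12]
A[mid]=15>10: swap A[7],A[7]; hi=6 → [3,2,6,7,8,9,10,15,17,12]
end: lo=6, hi=6; A = [3,2,6,7,8,9,10,15,17,12]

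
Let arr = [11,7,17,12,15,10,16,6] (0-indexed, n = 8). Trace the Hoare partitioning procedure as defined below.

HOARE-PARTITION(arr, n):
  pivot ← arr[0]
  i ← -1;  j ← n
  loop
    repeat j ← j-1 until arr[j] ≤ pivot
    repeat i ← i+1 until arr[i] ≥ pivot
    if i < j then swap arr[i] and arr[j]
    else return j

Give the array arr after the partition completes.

[6,7,10,12,15,17,16,11]

pivot = arr[0] = 11; i = -1, j = 8
j→7 (arr[7]=6≤11), i→0 (arr[0]=11≥11); i<j, swap → [6,7,17,12,15,10,16,11]
j→5 (arr[5]=10≤11), i→2 (arr[2]=17≥11); i<j, swap → [6,7,10,12,15,17,16,11]
j→2, i→3; i≥j, return j=2. arr = [6,7,10,12,15,17,16,11]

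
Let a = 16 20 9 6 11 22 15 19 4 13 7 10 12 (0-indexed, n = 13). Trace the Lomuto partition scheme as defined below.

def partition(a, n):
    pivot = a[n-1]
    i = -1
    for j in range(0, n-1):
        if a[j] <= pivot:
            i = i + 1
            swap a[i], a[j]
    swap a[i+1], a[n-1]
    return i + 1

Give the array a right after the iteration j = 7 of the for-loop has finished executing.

9 6 11 20 16 22 15 19 4 13 7 10 12

pivot = a[12] = 12; i = -1
j=0: a[0]=16 > 12 → no swap
j=1: a[1]=20 > 12 → no swap
j=2: a[2]=9 ≤ 12 → i=0, swap a[0],a[2] → 9 20 16 6 11 22 15 19 4 13 7 10 12
j=3: a[3]=6 ≤ 12 → i=1, swap a[1],a[3] → 9 6 16 20 11 22 15 19 4 13 7 10 12
j=4: a[4]=11 ≤ 12 → i=2, swap a[2],a[4] → 9 6 11 20 16 22 15 19 4 13 7 10 12
j=5: a[5]=22 > 12 → no swap
j=6: a[6]=15 > 12 → no swap
j=7: a[7]=19 > 12 → no swap
(after j=7) a = 9 6 11 20 16 22 15 19 4 13 7 10 12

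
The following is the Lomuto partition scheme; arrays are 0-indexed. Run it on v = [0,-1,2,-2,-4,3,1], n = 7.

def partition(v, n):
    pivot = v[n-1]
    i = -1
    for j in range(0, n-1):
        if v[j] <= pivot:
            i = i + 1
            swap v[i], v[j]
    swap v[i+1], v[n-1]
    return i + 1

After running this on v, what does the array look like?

pivot = v[6] = 1; i = -1
j=0: v[0]=0 ≤ 1 → i=0, swap v[0],v[0] (no change) → [0,-1,2,-2,-4,3,1]
j=1: v[1]=-1 ≤ 1 → i=1, swap v[1],v[1] (no change) → [0,-1,2,-2,-4,3,1]
j=2: v[2]=2 > 1 → no swap
j=3: v[3]=-2 ≤ 1 → i=2, swap v[2],v[3] → [0,-1,-2,2,-4,3,1]
j=4: v[4]=-4 ≤ 1 → i=3, swap v[3],v[4] → [0,-1,-2,-4,2,3,1]
j=5: v[5]=3 > 1 → no swap
final swap v[4],v[6] → [0,-1,-2,-4,1,3,2]; return 4

[0,-1,-2,-4,1,3,2]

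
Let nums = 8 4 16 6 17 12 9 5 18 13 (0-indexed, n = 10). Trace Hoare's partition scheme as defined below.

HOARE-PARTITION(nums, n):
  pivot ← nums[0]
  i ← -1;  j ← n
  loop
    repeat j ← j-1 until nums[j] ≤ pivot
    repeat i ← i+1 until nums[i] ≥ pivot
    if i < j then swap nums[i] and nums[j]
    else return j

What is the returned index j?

2

pivot = nums[0] = 8; i = -1, j = 10
j→7 (nums[7]=5≤8), i→0 (nums[0]=8≥8); i<j, swap → 5 4 16 6 17 12 9 8 18 13
j→3 (nums[3]=6≤8), i→2 (nums[2]=16≥8); i<j, swap → 5 4 6 16 17 12 9 8 18 13
j→2, i→3; i≥j, return j=2. nums = 5 4 6 16 17 12 9 8 18 13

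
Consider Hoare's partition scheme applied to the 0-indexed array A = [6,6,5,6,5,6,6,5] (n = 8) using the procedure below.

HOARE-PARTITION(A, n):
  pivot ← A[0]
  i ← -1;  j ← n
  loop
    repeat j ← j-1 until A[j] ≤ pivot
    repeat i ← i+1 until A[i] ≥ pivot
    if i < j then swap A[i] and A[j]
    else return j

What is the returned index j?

pivot = A[0] = 6; i = -1, j = 8
j→7 (A[7]=5≤6), i→0 (A[0]=6≥6); i<j, swap → [5,6,5,6,5,6,6,6]
j→6 (A[6]=6≤6), i→1 (A[1]=6≥6); i<j, swap → [5,6,5,6,5,6,6,6]
j→5 (A[5]=6≤6), i→3 (A[3]=6≥6); i<j, swap → [5,6,5,6,5,6,6,6]
j→4, i→5; i≥j, return j=4. A = [5,6,5,6,5,6,6,6]

4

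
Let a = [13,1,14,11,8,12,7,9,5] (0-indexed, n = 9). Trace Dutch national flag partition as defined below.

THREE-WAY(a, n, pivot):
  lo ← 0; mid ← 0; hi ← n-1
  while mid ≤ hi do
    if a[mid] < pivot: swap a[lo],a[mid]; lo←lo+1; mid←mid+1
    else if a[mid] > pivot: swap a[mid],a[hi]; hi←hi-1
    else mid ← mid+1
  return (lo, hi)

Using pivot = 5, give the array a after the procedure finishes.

pivot = 5; lo=0, mid=0, hi=8
a[mid]=13>5: swap a[0],a[8]; hi=7 → [5,1,14,11,8,12,7,9,13]
a[mid]=5=5: mid=1
a[mid]=1<5: swap a[0],a[1]; lo=1,mid=2 → [1,5,14,11,8,12,7,9,13]
a[mid]=14>5: swap a[2],a[7]; hi=6 → [1,5,9,11,8,12,7,14,13]
a[mid]=9>5: swap a[2],a[6]; hi=5 → [1,5,7,11,8,12,9,14,13]
a[mid]=7>5: swap a[2],a[5]; hi=4 → [1,5,12,11,8,7,9,14,13]
a[mid]=12>5: swap a[2],a[4]; hi=3 → [1,5,8,11,12,7,9,14,13]
a[mid]=8>5: swap a[2],a[3]; hi=2 → [1,5,11,8,12,7,9,14,13]
a[mid]=11>5: swap a[2],a[2]; hi=1 → [1,5,11,8,12,7,9,14,13]
end: lo=1, hi=1; a = [1,5,11,8,12,7,9,14,13]

[1,5,11,8,12,7,9,14,13]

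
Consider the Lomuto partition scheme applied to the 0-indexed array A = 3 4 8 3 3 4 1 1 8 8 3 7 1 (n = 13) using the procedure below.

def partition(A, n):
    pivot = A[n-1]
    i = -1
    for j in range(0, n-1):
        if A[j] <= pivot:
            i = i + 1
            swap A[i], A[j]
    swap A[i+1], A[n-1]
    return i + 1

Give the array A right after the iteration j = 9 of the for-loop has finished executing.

pivot=1, i=-1
j=0: 3>1, skip
j=1: 4>1, skip
j=2: 8>1, skip
j=3: 3>1, skip
j=4: 3>1, skip
j=5: 4>1, skip
j=6: 1≤1, i=0, swap(0,6) ⇒ 1 4 8 3 3 4 3 1 8 8 3 7 1
j=7: 1≤1, i=1, swap(1,7) ⇒ 1 1 8 3 3 4 3 4 8 8 3 7 1
j=8: 8>1, skip
j=9: 8>1, skip
(after j=9) A = 1 1 8 3 3 4 3 4 8 8 3 7 1

1 1 8 3 3 4 3 4 8 8 3 7 1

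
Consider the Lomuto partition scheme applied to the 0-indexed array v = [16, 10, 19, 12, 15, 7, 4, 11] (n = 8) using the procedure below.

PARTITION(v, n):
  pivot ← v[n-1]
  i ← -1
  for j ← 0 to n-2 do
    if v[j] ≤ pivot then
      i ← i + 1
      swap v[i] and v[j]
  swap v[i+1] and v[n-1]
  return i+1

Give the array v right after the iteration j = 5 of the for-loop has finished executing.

[10, 7, 19, 12, 15, 16, 4, 11]

pivot = v[7] = 11; i = -1
j=0: v[0]=16 > 11 → no swap
j=1: v[1]=10 ≤ 11 → i=0, swap v[0],v[1] → [10, 16, 19, 12, 15, 7, 4, 11]
j=2: v[2]=19 > 11 → no swap
j=3: v[3]=12 > 11 → no swap
j=4: v[4]=15 > 11 → no swap
j=5: v[5]=7 ≤ 11 → i=1, swap v[1],v[5] → [10, 7, 19, 12, 15, 16, 4, 11]
(after j=5) v = [10, 7, 19, 12, 15, 16, 4, 11]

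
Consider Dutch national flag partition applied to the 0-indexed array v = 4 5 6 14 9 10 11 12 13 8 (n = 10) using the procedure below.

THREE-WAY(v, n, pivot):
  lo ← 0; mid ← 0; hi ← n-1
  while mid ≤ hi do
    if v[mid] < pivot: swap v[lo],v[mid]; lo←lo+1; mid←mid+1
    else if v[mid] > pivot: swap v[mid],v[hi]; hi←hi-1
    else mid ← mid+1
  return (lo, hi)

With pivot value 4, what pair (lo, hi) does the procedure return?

lo=0 mid=0 hi=9
4=4: mid=1
5>4: swap(1,9), hi=8 ⇒ 4 8 6 14 9 10 11 12 13 5
8>4: swap(1,8), hi=7 ⇒ 4 13 6 14 9 10 11 12 8 5
13>4: swap(1,7), hi=6 ⇒ 4 12 6 14 9 10 11 13 8 5
12>4: swap(1,6), hi=5 ⇒ 4 11 6 14 9 10 12 13 8 5
11>4: swap(1,5), hi=4 ⇒ 4 10 6 14 9 11 12 13 8 5
10>4: swap(1,4), hi=3 ⇒ 4 9 6 14 10 11 12 13 8 5
9>4: swap(1,3), hi=2 ⇒ 4 14 6 9 10 11 12 13 8 5
14>4: swap(1,2), hi=1 ⇒ 4 6 14 9 10 11 12 13 8 5
6>4: swap(1,1), hi=0 ⇒ 4 6 14 9 10 11 12 13 8 5
done. lo=0 hi=0; v=4 6 14 9 10 11 12 13 8 5

(0, 0)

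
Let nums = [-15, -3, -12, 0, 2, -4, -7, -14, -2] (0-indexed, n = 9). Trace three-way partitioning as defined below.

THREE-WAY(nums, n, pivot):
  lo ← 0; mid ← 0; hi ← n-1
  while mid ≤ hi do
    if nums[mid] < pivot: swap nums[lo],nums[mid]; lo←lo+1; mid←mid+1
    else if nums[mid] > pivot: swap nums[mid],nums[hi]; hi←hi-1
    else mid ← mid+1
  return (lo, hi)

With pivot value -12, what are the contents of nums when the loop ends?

[-15, -14, -12, 2, -4, -7, 0, -2, -3]

lo=0 mid=0 hi=8
-15<-12: swap(0,0), lo=1 mid=1 ⇒ [-15, -3, -12, 0, 2, -4, -7, -14, -2]
-3>-12: swap(1,8), hi=7 ⇒ [-15, -2, -12, 0, 2, -4, -7, -14, -3]
-2>-12: swap(1,7), hi=6 ⇒ [-15, -14, -12, 0, 2, -4, -7, -2, -3]
-14<-12: swap(1,1), lo=2 mid=2 ⇒ [-15, -14, -12, 0, 2, -4, -7, -2, -3]
-12=-12: mid=3
0>-12: swap(3,6), hi=5 ⇒ [-15, -14, -12, -7, 2, -4, 0, -2, -3]
-7>-12: swap(3,5), hi=4 ⇒ [-15, -14, -12, -4, 2, -7, 0, -2, -3]
-4>-12: swap(3,4), hi=3 ⇒ [-15, -14, -12, 2, -4, -7, 0, -2, -3]
2>-12: swap(3,3), hi=2 ⇒ [-15, -14, -12, 2, -4, -7, 0, -2, -3]
done. lo=2 hi=2; nums=[-15, -14, -12, 2, -4, -7, 0, -2, -3]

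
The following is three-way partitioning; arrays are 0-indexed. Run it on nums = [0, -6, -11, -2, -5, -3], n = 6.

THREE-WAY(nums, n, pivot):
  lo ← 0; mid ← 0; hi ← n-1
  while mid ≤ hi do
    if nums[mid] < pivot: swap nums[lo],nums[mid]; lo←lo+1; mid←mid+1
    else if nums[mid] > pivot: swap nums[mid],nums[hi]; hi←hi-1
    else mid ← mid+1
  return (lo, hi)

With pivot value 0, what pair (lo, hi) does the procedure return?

(5, 5)

lo=0 mid=0 hi=5
0=0: mid=1
-6<0: swap(0,1), lo=1 mid=2 ⇒ [-6, 0, -11, -2, -5, -3]
-11<0: swap(1,2), lo=2 mid=3 ⇒ [-6, -11, 0, -2, -5, -3]
-2<0: swap(2,3), lo=3 mid=4 ⇒ [-6, -11, -2, 0, -5, -3]
-5<0: swap(3,4), lo=4 mid=5 ⇒ [-6, -11, -2, -5, 0, -3]
-3<0: swap(4,5), lo=5 mid=6 ⇒ [-6, -11, -2, -5, -3, 0]
done. lo=5 hi=5; nums=[-6, -11, -2, -5, -3, 0]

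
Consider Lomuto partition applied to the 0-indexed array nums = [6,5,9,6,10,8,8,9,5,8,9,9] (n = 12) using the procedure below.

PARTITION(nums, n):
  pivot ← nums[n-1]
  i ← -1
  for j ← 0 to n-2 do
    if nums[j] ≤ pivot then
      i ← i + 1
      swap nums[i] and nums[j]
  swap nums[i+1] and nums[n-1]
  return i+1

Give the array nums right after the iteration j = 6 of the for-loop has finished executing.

[6,5,9,6,8,8,10,9,5,8,9,9]

pivot=9, i=-1
j=0: 6≤9, i=0, swap(0,0) ⇒ [6,5,9,6,10,8,8,9,5,8,9,9]
j=1: 5≤9, i=1, swap(1,1) ⇒ [6,5,9,6,10,8,8,9,5,8,9,9]
j=2: 9≤9, i=2, swap(2,2) ⇒ [6,5,9,6,10,8,8,9,5,8,9,9]
j=3: 6≤9, i=3, swap(3,3) ⇒ [6,5,9,6,10,8,8,9,5,8,9,9]
j=4: 10>9, skip
j=5: 8≤9, i=4, swap(4,5) ⇒ [6,5,9,6,8,10,8,9,5,8,9,9]
j=6: 8≤9, i=5, swap(5,6) ⇒ [6,5,9,6,8,8,10,9,5,8,9,9]
(after j=6) nums = [6,5,9,6,8,8,10,9,5,8,9,9]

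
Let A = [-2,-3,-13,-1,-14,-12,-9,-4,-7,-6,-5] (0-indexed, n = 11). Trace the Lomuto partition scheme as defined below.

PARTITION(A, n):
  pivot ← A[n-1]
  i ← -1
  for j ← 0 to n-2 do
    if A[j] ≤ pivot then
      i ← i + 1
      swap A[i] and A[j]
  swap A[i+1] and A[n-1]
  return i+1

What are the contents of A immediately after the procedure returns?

[-13,-14,-12,-9,-7,-6,-5,-4,-3,-2,-1]

pivot = A[10] = -5; i = -1
j=0: A[0]=-2 > -5 → no swap
j=1: A[1]=-3 > -5 → no swap
j=2: A[2]=-13 ≤ -5 → i=0, swap A[0],A[2] → [-13,-3,-2,-1,-14,-12,-9,-4,-7,-6,-5]
j=3: A[3]=-1 > -5 → no swap
j=4: A[4]=-14 ≤ -5 → i=1, swap A[1],A[4] → [-13,-14,-2,-1,-3,-12,-9,-4,-7,-6,-5]
j=5: A[5]=-12 ≤ -5 → i=2, swap A[2],A[5] → [-13,-14,-12,-1,-3,-2,-9,-4,-7,-6,-5]
j=6: A[6]=-9 ≤ -5 → i=3, swap A[3],A[6] → [-13,-14,-12,-9,-3,-2,-1,-4,-7,-6,-5]
j=7: A[7]=-4 > -5 → no swap
j=8: A[8]=-7 ≤ -5 → i=4, swap A[4],A[8] → [-13,-14,-12,-9,-7,-2,-1,-4,-3,-6,-5]
j=9: A[9]=-6 ≤ -5 → i=5, swap A[5],A[9] → [-13,-14,-12,-9,-7,-6,-1,-4,-3,-2,-5]
final swap A[6],A[10] → [-13,-14,-12,-9,-7,-6,-5,-4,-3,-2,-1]; return 6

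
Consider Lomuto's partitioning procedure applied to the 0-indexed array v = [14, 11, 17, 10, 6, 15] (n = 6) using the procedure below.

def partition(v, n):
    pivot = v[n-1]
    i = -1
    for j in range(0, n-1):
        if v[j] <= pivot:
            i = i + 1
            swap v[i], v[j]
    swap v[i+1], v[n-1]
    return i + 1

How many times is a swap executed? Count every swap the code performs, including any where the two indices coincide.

5

pivot=15, i=-1
j=0: 14≤15, i=0, swap(0,0) ⇒ [14, 11, 17, 10, 6, 15]
j=1: 11≤15, i=1, swap(1,1) ⇒ [14, 11, 17, 10, 6, 15]
j=2: 17>15, skip
j=3: 10≤15, i=2, swap(2,3) ⇒ [14, 11, 10, 17, 6, 15]
j=4: 6≤15, i=3, swap(3,4) ⇒ [14, 11, 10, 6, 17, 15]
swap(4,5) ⇒ [14, 11, 10, 6, 15, 17]; return 4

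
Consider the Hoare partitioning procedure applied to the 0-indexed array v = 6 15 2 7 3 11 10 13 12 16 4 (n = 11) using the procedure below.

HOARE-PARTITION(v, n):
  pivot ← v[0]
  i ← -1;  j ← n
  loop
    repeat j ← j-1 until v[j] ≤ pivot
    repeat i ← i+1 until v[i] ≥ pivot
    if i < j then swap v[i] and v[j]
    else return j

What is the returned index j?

2

pivot = v[0] = 6; i = -1, j = 11
j→10 (v[10]=4≤6), i→0 (v[0]=6≥6); i<j, swap → 4 15 2 7 3 11 10 13 12 16 6
j→4 (v[4]=3≤6), i→1 (v[1]=15≥6); i<j, swap → 4 3 2 7 15 11 10 13 12 16 6
j→2, i→3; i≥j, return j=2. v = 4 3 2 7 15 11 10 13 12 16 6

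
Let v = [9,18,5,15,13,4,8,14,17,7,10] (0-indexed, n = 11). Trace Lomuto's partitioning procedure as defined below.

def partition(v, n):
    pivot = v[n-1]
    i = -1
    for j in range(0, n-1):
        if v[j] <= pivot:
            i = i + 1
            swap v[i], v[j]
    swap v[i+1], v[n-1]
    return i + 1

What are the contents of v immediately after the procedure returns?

pivot = v[10] = 10; i = -1
j=0: v[0]=9 ≤ 10 → i=0, swap v[0],v[0] (no change) → [9,18,5,15,13,4,8,14,17,7,10]
j=1: v[1]=18 > 10 → no swap
j=2: v[2]=5 ≤ 10 → i=1, swap v[1],v[2] → [9,5,18,15,13,4,8,14,17,7,10]
j=3: v[3]=15 > 10 → no swap
j=4: v[4]=13 > 10 → no swap
j=5: v[5]=4 ≤ 10 → i=2, swap v[2],v[5] → [9,5,4,15,13,18,8,14,17,7,10]
j=6: v[6]=8 ≤ 10 → i=3, swap v[3],v[6] → [9,5,4,8,13,18,15,14,17,7,10]
j=7: v[7]=14 > 10 → no swap
j=8: v[8]=17 > 10 → no swap
j=9: v[9]=7 ≤ 10 → i=4, swap v[4],v[9] → [9,5,4,8,7,18,15,14,17,13,10]
final swap v[5],v[10] → [9,5,4,8,7,10,15,14,17,13,18]; return 5

[9,5,4,8,7,10,15,14,17,13,18]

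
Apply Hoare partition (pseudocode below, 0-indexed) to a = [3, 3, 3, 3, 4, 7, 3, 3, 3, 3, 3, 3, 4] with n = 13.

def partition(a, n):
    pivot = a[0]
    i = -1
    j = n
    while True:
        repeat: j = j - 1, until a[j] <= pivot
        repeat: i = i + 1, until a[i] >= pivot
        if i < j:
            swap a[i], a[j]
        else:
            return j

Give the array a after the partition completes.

pivot=3
j stops at 11 (3), i stops at 0 (3); swap ⇒ [3, 3, 3, 3, 4, 7, 3, 3, 3, 3, 3, 3, 4]
j stops at 10 (3), i stops at 1 (3); swap ⇒ [3, 3, 3, 3, 4, 7, 3, 3, 3, 3, 3, 3, 4]
j stops at 9 (3), i stops at 2 (3); swap ⇒ [3, 3, 3, 3, 4, 7, 3, 3, 3, 3, 3, 3, 4]
j stops at 8 (3), i stops at 3 (3); swap ⇒ [3, 3, 3, 3, 4, 7, 3, 3, 3, 3, 3, 3, 4]
j stops at 7 (3), i stops at 4 (4); swap ⇒ [3, 3, 3, 3, 3, 7, 3, 4, 3, 3, 3, 3, 4]
j stops at 6 (3), i stops at 5 (7); swap ⇒ [3, 3, 3, 3, 3, 3, 7, 4, 3, 3, 3, 3, 4]
j stops at 5, i stops at 6; i≥j ⇒ return 5. a=[3, 3, 3, 3, 3, 3, 7, 4, 3, 3, 3, 3, 4]

[3, 3, 3, 3, 3, 3, 7, 4, 3, 3, 3, 3, 4]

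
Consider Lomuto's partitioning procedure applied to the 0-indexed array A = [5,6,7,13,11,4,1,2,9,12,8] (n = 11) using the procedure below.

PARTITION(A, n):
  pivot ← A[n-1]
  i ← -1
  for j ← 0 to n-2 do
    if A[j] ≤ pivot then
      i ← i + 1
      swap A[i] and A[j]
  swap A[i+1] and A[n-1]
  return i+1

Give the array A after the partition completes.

[5,6,7,4,1,2,8,13,9,12,11]

pivot=8, i=-1
j=0: 5≤8, i=0, swap(0,0) ⇒ [5,6,7,13,11,4,1,2,9,12,8]
j=1: 6≤8, i=1, swap(1,1) ⇒ [5,6,7,13,11,4,1,2,9,12,8]
j=2: 7≤8, i=2, swap(2,2) ⇒ [5,6,7,13,11,4,1,2,9,12,8]
j=3: 13>8, skip
j=4: 11>8, skip
j=5: 4≤8, i=3, swap(3,5) ⇒ [5,6,7,4,11,13,1,2,9,12,8]
j=6: 1≤8, i=4, swap(4,6) ⇒ [5,6,7,4,1,13,11,2,9,12,8]
j=7: 2≤8, i=5, swap(5,7) ⇒ [5,6,7,4,1,2,11,13,9,12,8]
j=8: 9>8, skip
j=9: 12>8, skip
swap(6,10) ⇒ [5,6,7,4,1,2,8,13,9,12,11]; return 6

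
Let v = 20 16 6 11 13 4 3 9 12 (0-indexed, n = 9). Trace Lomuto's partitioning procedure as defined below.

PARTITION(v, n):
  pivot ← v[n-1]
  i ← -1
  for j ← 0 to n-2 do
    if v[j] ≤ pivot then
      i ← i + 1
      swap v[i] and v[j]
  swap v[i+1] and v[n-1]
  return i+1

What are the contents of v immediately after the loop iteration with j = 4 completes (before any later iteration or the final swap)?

pivot=12, i=-1
j=0: 20>12, skip
j=1: 16>12, skip
j=2: 6≤12, i=0, swap(0,2) ⇒ 6 16 20 11 13 4 3 9 12
j=3: 11≤12, i=1, swap(1,3) ⇒ 6 11 20 16 13 4 3 9 12
j=4: 13>12, skip
(after j=4) v = 6 11 20 16 13 4 3 9 12

6 11 20 16 13 4 3 9 12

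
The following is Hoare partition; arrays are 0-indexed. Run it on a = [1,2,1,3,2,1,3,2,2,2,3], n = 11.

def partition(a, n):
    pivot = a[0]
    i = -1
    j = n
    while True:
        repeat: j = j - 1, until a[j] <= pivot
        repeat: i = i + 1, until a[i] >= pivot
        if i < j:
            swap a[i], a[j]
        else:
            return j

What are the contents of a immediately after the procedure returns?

[1,1,2,3,2,1,3,2,2,2,3]

pivot = a[0] = 1; i = -1, j = 11
j→5 (a[5]=1≤1), i→0 (a[0]=1≥1); i<j, swap → [1,2,1,3,2,1,3,2,2,2,3]
j→2 (a[2]=1≤1), i→1 (a[1]=2≥1); i<j, swap → [1,1,2,3,2,1,3,2,2,2,3]
j→1, i→2; i≥j, return j=1. a = [1,1,2,3,2,1,3,2,2,2,3]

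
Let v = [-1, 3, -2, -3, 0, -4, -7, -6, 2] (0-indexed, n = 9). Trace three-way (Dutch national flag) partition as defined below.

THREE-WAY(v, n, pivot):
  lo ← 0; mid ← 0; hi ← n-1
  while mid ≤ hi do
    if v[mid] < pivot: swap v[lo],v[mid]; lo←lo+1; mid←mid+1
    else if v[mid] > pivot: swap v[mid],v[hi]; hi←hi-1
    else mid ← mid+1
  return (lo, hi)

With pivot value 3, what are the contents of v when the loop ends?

[-1, -2, -3, 0, -4, -7, -6, 2, 3]

lo=0 mid=0 hi=8
-1<3: swap(0,0), lo=1 mid=1 ⇒ [-1, 3, -2, -3, 0, -4, -7, -6, 2]
3=3: mid=2
-2<3: swap(1,2), lo=2 mid=3 ⇒ [-1, -2, 3, -3, 0, -4, -7, -6, 2]
-3<3: swap(2,3), lo=3 mid=4 ⇒ [-1, -2, -3, 3, 0, -4, -7, -6, 2]
0<3: swap(3,4), lo=4 mid=5 ⇒ [-1, -2, -3, 0, 3, -4, -7, -6, 2]
-4<3: swap(4,5), lo=5 mid=6 ⇒ [-1, -2, -3, 0, -4, 3, -7, -6, 2]
-7<3: swap(5,6), lo=6 mid=7 ⇒ [-1, -2, -3, 0, -4, -7, 3, -6, 2]
-6<3: swap(6,7), lo=7 mid=8 ⇒ [-1, -2, -3, 0, -4, -7, -6, 3, 2]
2<3: swap(7,8), lo=8 mid=9 ⇒ [-1, -2, -3, 0, -4, -7, -6, 2, 3]
done. lo=8 hi=8; v=[-1, -2, -3, 0, -4, -7, -6, 2, 3]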